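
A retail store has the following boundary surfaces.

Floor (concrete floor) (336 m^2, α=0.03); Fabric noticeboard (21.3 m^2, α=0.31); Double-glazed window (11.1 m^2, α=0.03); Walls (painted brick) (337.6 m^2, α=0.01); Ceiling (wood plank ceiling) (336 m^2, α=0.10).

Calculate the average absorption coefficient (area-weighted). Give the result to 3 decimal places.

0.052

Total surface area S = 1042.0 m^2.
Weighted sum Σ Sα = 53.992.
ᾱ = A/S = 0.052.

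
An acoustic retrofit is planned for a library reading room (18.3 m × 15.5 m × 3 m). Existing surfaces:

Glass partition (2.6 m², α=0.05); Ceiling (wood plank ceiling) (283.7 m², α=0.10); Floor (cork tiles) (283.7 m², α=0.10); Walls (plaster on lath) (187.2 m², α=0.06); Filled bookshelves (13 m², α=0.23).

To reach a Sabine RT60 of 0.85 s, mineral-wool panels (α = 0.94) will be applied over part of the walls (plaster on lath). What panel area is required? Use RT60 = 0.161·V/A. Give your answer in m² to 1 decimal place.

Equivalent absorption area: A₁ = 2.6×0.05 + 283.7×0.10 + 283.7×0.10 + 187.2×0.06 + 13×0.23 = 71.092 m².
Required A₂ = 0.161·850.95/0.85 = 161.180 sabins.
Absorption to add: 161.180 − 71.092 = 90.088 sabins.
Net gain per m²: Δα = 0.94 − 0.06 = 0.88.
Panel area = 90.088 / 0.88 = 102.4 m².

102.4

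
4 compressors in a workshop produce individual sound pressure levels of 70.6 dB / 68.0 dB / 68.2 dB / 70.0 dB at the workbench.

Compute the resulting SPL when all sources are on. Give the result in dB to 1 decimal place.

Sum in the linear (power) domain: Σ 10^(Lᵢ/10) = 10^(70.6/10) + 10^(68.0/10) + 10^(68.2/10) + 10^(70.0/10) = 3.44e+07.
Back to dB: 10·log₁₀ Σ = 75.4 dB.

75.4 dB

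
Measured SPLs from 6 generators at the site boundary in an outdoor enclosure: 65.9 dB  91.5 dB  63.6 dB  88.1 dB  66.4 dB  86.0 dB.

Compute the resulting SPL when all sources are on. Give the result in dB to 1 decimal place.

Sum in the linear (power) domain: Σ 10^(Lᵢ/10) = 10^(65.9/10) + 10^(91.5/10) + 10^(63.6/10) + 10^(88.1/10) + 10^(66.4/10) + 10^(86.0/10) = 2.467e+09.
L_total = 10·log₁₀(2.467e+09) = 93.9 dB.

93.9 dB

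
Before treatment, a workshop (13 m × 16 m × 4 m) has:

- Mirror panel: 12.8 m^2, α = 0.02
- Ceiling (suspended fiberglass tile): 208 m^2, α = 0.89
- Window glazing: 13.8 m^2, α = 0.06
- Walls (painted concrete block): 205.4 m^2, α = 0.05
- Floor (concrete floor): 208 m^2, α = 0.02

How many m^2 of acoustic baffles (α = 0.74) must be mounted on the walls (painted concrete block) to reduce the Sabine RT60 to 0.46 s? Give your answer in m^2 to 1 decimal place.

Total absorption A₁ = 12.8·0.02 + 208·0.89 + 13.8·0.06 + 205.4·0.05 + 208·0.02
  = 0.256 + 185.120 + 0.828 + 10.270 + 4.160 = 200.634 m^2 sabins.
V = 832 m³. Target absorption A₂ = 0.161 × 832 / 0.46 = 291.200 sabins.
Absorption to add: 291.200 − 200.634 = 90.566 sabins.
Each m^2 of panel replacing the walls (painted concrete block) adds (0.74 − 0.05) = 0.69 sabins.
Area = ΔA/Δα = 90.566/0.69 = 131.3 m^2.

131.3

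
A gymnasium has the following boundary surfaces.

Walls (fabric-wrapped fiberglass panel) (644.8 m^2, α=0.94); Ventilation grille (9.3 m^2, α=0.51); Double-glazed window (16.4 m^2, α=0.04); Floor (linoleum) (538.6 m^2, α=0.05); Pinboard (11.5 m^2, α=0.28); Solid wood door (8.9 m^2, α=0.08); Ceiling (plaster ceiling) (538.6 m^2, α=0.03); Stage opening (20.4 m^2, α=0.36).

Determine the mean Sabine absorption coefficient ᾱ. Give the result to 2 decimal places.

0.37

S = Σ Sᵢ = 644.8 + 9.3 + 16.4 + 538.6 + 11.5 + 8.9 + 538.6 + 20.4 = 1788.5 m^2.
Weighted sum Σ Sα = 665.875.
ᾱ = 665.875 / 1788.5 = 0.37.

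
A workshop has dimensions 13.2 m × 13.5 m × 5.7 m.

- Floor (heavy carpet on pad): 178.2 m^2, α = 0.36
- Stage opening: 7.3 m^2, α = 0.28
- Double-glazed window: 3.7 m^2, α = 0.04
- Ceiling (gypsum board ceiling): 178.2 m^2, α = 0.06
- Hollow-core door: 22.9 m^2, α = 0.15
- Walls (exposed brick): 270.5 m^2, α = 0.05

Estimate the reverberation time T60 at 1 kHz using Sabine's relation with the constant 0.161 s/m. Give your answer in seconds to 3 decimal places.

A = Σ Sᵢαᵢ = 178.2*0.36 + 7.3*0.28 + 3.7*0.04 + 178.2*0.06 + 22.9*0.15 + 270.5*0.05 = 93.996 sabins.
V = 13.2·13.5·5.7 = 1015.74 m³.
T = 0.161 V/A = 0.161·1015.74/93.996 = 1.740 s.

1.740 s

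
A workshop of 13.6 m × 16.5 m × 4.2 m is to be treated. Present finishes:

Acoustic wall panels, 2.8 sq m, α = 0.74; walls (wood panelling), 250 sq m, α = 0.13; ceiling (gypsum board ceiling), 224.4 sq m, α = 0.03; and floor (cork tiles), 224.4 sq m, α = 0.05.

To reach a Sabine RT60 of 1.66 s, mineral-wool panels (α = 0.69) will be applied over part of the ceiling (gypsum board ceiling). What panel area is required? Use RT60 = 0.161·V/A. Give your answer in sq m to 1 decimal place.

58.9

Summing Sᵢαᵢ: 2.072 + 32.500 + 6.732 + 11.220 → A₁ = 52.524 sabins.
V = 942.48 m³. Target absorption A₂ = 0.161 × 942.48 / 1.66 = 91.409 sabins.
Absorption to add: 91.409 − 52.524 = 38.885 sabins.
Each sq m of panel replacing the ceiling (gypsum board ceiling) adds (0.69 − 0.03) = 0.66 sabins.
Area = ΔA/Δα = 38.885/0.66 = 58.9 sq m.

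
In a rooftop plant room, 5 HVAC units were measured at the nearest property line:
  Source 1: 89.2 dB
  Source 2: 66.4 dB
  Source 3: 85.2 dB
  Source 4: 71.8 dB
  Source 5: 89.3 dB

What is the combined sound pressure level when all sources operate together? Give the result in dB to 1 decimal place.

93.1 dB

Σ 10^(Lᵢ/10) = 2.034e+09.
Back to dB: 10·log₁₀ Σ = 93.1 dB.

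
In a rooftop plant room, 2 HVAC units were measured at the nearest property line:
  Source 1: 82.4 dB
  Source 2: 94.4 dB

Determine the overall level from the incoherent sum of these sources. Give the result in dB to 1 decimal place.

94.7 dB

Sum in the linear (power) domain: Σ 10^(Lᵢ/10) = 10^(82.4/10) + 10^(94.4/10) = 2.928e+09.
Combined level = 10 log₁₀(2.928e+09) = 94.7 dB.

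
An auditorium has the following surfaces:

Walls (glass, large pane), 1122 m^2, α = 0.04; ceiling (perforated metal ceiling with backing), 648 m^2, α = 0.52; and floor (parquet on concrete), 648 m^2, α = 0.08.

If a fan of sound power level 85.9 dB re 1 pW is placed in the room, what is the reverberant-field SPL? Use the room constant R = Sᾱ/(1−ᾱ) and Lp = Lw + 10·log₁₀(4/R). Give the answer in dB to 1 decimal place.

Σ(Sᵢαᵢ) = 1122×0.04 + 648×0.52 + 648×0.08 = 433.680; total area S = 2418.0 m^2.
ᾱ = 433.680/2418.0 = 0.1794; R = Sᾱ/(1−ᾱ) = 433.680/(1−0.1794) = 528.491 m^2.
Lp = 85.9 + 10·log₁₀(4/528.491) = 85.9 + (-21.21) = 64.7 dB.

64.7 dB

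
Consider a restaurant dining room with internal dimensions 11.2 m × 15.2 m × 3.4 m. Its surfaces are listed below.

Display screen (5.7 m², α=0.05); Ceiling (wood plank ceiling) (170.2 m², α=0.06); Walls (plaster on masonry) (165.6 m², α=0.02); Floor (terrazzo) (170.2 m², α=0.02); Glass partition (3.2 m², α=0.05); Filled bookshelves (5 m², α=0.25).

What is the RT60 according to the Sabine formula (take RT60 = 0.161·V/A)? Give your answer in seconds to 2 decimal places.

5.00 s

Equivalent absorption area: A = 5.7×0.05 + 170.2×0.06 + 165.6×0.02 + 170.2×0.02 + 3.2×0.05 + 5×0.25 = 18.623 m².
Room volume: 578.816 m³.
T = 0.161 V/A = 0.161·578.816/18.623 = 5.00 s.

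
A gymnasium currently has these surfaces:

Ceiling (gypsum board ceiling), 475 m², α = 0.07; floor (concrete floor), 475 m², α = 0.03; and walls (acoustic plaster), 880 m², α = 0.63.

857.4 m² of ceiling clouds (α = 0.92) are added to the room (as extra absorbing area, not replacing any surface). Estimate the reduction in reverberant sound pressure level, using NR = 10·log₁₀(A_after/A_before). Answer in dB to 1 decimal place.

Summing Sᵢαᵢ: 33.250 + 14.250 + 554.400 → A_before = 601.900 sabins.
Added absorption = 857.4 × 0.92 = 788.808 sabins.
New total A_after = 1390.708 sabins.
Reduction = 10 log₁₀(A_after/A_before) = 10 log₁₀(2.3105) = 3.6 dB.

3.6 dB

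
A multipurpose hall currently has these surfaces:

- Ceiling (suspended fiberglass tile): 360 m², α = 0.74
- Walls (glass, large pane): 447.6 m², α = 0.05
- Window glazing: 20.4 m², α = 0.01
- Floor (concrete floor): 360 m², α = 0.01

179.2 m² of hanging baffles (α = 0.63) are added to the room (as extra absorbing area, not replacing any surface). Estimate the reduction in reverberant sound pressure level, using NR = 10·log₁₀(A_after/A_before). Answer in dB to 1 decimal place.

Summing Sᵢαᵢ: 266.400 + 22.380 + 0.204 + 3.600 → A_before = 292.584 sabins.
Treatment contributes 179.2·0.63 = 112.896 sabins.
A_after = 292.584 + 112.896 = 405.480 sabins.
NR = 10·log₁₀(405.480/292.584) = 1.4 dB.

1.4 dB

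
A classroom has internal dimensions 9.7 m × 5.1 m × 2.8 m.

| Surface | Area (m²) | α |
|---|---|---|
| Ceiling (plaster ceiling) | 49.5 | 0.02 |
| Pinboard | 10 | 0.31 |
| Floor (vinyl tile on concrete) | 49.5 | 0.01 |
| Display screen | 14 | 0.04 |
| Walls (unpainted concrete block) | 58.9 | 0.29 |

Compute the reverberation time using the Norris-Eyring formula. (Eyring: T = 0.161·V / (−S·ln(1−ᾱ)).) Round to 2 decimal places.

0.94 seconds

Total surface area S = 49.5 + 10 + 49.5 + 14 + 58.9 = 181.9 m².
Absorption A = 49.5×0.02 + 10×0.31 + 49.5×0.01 + 14×0.04 + 58.9×0.29 = 22.226 sabins.
ᾱ = 22.226 / 181.9 = 0.1222.
−S·ln(1−ᾱ) = −181.9 × ln(1 − 0.1222) = 23.708.
V = 9.7 × 5.1 × 2.8 = 138.516 m³.
RT60 = 0.161 × 138.516 / 23.708 = 0.94 s.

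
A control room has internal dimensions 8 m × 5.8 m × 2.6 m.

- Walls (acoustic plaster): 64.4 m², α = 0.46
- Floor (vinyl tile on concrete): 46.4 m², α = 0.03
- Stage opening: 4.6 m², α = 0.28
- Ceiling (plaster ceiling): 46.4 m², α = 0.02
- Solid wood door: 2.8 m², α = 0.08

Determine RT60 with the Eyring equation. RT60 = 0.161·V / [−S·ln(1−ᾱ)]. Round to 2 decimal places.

Total surface area S = 64.4 + 46.4 + 4.6 + 46.4 + 2.8 = 164.6 m².
Absorption A = 64.4×0.46 + 46.4×0.03 + 4.6×0.28 + 46.4×0.02 + 2.8×0.08 = 33.456 sabins.
Mean coefficient ᾱ = A/S = 0.2033.
−S·ln(1−ᾱ) = −164.6 × ln(1 − 0.2033) = 37.410.
V = 8 × 5.8 × 2.6 = 120.64 m³.
T = 0.161·V/[−S·ln(1−ᾱ)] = 0.161·120.64/37.410 = 0.52 s.

0.52 sec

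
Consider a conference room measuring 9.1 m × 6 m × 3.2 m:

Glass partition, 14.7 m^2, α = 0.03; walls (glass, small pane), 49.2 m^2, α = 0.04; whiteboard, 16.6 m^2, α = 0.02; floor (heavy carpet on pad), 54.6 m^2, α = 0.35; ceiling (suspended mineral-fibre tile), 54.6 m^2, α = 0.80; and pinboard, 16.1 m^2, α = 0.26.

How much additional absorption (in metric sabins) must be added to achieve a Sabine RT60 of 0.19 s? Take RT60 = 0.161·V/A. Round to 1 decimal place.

78.3 sabins

A₁ = Σ Sᵢαᵢ = 14.7*0.03 + 49.2*0.04 + 16.6*0.02 + 54.6*0.35 + 54.6*0.80 + 16.1*0.26 = 69.717 sabins.
Target A₂ = 0.161·174.72/0.19 = 148.052 sabins (V = 174.72 m³).
ΔA = A₂ − A₁ = 148.052 − 69.717 = 78.3 sabins.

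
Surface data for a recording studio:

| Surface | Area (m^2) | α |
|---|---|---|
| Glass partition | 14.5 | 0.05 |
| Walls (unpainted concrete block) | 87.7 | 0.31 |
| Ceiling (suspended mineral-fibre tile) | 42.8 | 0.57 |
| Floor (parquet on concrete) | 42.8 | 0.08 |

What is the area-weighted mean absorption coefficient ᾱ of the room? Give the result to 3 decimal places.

0.297

Total surface area S = 187.8 m^2.
Σ(Sᵢαᵢ) = 14.5*0.05 + 87.7*0.31 + 42.8*0.57 + 42.8*0.08 = 55.732.
ᾱ = 55.732 / 187.8 = 0.297.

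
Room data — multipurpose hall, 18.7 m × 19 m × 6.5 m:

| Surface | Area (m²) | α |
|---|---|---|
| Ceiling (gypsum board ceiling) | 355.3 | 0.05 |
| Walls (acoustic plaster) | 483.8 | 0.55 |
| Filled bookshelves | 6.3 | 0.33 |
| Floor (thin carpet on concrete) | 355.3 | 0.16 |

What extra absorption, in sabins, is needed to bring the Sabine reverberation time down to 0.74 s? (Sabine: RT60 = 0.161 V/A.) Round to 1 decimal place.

Total absorption A₁ = 355.3·0.05 + 483.8·0.55 + 6.3·0.33 + 355.3·0.16
  = 17.765 + 266.090 + 2.079 + 56.848 = 342.782 m² sabins.
V = 2309.45 m³. Required absorption A₂ = 0.161 × 2309.45 / 0.74 = 502.461 sabins.
Additional absorption ΔA = 502.461 − 342.782 = 159.7 sabins.

159.7 sabins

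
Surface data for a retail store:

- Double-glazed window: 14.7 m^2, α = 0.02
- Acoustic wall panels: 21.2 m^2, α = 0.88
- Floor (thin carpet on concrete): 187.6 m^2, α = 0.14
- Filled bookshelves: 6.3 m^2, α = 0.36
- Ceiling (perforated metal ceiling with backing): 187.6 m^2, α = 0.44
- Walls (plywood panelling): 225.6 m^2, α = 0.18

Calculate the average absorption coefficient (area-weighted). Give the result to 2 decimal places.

S = Σ Sᵢ = 14.7 + 21.2 + 187.6 + 6.3 + 187.6 + 225.6 = 643.0 m^2.
Weighted sum Σ Sα = 170.634.
ᾱ = A/S = 0.27.

0.27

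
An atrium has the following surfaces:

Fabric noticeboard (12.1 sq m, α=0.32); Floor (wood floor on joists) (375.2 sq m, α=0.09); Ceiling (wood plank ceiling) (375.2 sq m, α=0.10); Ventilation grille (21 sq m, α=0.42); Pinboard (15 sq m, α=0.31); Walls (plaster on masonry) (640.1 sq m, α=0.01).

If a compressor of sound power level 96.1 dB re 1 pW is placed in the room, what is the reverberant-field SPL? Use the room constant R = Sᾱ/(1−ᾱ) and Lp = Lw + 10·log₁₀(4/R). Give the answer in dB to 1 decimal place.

82.0 dB

A = 95.031 sabins; S = 1438.6 sq m.
ᾱ = 95.031/1438.6 = 0.0661; R = Sᾱ/(1−ᾱ) = 95.031/(1−0.0661) = 101.757 sq m.
Lp = Lw + 10 log₁₀(4/R) = 96.1 -14.06 = 82.0 dB.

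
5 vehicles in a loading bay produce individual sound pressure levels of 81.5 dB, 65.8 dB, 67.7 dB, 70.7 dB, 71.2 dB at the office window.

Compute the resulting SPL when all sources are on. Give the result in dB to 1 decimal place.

82.5 dB

Sum in the linear (power) domain: Σ 10^(Lᵢ/10) = 10^(81.5/10) + 10^(65.8/10) + 10^(67.7/10) + 10^(70.7/10) + 10^(71.2/10) = 1.759e+08.
Back to dB: 10·log₁₀ Σ = 82.5 dB.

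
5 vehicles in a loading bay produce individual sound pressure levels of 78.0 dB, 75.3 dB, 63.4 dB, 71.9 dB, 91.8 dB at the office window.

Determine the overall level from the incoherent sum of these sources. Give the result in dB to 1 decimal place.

Converting to relative power and adding: 10^(78.0/10) + 10^(75.3/10) + 10^(63.4/10) + 10^(71.9/10) + 10^(91.8/10) = 1.628e+09.
Back to dB: 10·log₁₀ Σ = 92.1 dB.

92.1 dB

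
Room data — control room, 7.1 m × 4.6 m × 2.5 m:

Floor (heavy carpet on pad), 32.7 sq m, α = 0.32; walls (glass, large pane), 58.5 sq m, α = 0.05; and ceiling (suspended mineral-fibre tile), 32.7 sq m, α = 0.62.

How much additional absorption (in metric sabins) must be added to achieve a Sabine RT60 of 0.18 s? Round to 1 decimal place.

39.4 sabins

Summing Sᵢαᵢ: 10.464 + 2.925 + 20.274 → A₁ = 33.663 sabins.
V = 81.65 m³. Required absorption A₂ = 0.161 × 81.65 / 0.18 = 73.031 sabins.
Shortfall: 73.031 − 33.663 = 39.4 sabins.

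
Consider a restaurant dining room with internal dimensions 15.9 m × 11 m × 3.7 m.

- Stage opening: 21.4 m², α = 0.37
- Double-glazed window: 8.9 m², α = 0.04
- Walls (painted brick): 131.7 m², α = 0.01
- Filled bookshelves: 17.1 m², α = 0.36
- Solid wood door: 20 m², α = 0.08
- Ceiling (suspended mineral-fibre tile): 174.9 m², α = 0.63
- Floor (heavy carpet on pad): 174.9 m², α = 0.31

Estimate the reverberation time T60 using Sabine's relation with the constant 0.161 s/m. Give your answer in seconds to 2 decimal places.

0.57 s

Equivalent absorption area: A = 21.4×0.37 + 8.9×0.04 + 131.7×0.01 + 17.1×0.36 + 20×0.08 + 174.9×0.63 + 174.9×0.31 = 181.753 m².
Volume V = 15.9 × 11 × 3.7 = 647.13 m³.
T = 0.161 V/A = 0.161·647.13/181.753 = 0.57 s.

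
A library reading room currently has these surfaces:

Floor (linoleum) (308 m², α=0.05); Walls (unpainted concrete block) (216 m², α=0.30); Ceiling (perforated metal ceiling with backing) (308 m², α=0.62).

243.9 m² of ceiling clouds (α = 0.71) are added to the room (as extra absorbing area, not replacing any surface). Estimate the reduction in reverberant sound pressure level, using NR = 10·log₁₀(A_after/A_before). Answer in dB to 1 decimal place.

Equivalent absorption area: A_before = 308×0.05 + 216×0.30 + 308×0.62 = 271.160 m².
Added absorption = 243.9 × 0.71 = 173.169 sabins.
A_after = 271.160 + 173.169 = 444.329 sabins.
Reduction = 10 log₁₀(A_after/A_before) = 10 log₁₀(1.6386) = 2.1 dB.

2.1 dB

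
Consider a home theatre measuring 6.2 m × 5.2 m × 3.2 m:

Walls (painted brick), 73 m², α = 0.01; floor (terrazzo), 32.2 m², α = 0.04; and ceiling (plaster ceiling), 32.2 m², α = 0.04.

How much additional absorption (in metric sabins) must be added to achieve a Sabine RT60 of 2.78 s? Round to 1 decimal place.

2.7 sabins

Summing Sᵢαᵢ: 0.730 + 1.288 + 1.288 → A₁ = 3.306 sabins.
Target A₂ = 0.161·103.168/2.78 = 5.975 sabins (V = 103.168 m³).
ΔA = A₂ − A₁ = 5.975 − 3.306 = 2.7 sabins.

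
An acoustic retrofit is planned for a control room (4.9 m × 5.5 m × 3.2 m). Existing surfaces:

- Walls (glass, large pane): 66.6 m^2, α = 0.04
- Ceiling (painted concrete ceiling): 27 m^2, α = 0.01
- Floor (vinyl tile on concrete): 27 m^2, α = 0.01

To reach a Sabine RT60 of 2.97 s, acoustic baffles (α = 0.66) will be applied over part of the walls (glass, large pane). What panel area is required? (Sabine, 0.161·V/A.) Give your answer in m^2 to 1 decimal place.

2.4

Total absorption A₁ = 66.6·0.04 + 27·0.01 + 27·0.01
  = 2.664 + 0.270 + 0.270 = 3.204 m^2 sabins.
V = 86.24 m³. Target absorption A₂ = 0.161 × 86.24 / 2.97 = 4.675 sabins.
Absorption to add: 4.675 − 3.204 = 1.471 sabins.
Net gain per m^2: Δα = 0.66 − 0.04 = 0.62.
Panel area = 1.471 / 0.62 = 2.4 m^2.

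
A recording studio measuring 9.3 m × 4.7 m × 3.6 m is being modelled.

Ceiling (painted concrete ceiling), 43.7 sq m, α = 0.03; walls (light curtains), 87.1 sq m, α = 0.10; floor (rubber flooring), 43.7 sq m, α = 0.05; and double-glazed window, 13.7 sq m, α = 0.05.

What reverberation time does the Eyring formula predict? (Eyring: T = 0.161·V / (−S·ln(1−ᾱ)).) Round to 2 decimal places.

1.90 s

S = Σ Sᵢ = 188.2 sq m.
Absorption A = 43.7·0.03 + 87.1·0.10 + 43.7·0.05 + 13.7·0.05 = 12.891 sabins.
ᾱ = 12.891 / 188.2 = 0.0685.
−S·ln(1−ᾱ) = −188.2 × ln(1 − 0.0685) = 13.355.
V = 9.3 × 4.7 × 3.6 = 157.356 m³.
T = 0.161·V/[−S·ln(1−ᾱ)] = 0.161·157.356/13.355 = 1.90 s.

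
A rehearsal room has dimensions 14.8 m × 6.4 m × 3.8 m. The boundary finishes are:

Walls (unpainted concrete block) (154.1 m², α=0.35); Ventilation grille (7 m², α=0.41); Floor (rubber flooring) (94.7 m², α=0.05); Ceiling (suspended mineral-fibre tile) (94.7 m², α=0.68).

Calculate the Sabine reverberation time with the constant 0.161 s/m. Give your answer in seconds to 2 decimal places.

0.46 s

A = Σ Sᵢαᵢ = 154.1*0.35 + 7*0.41 + 94.7*0.05 + 94.7*0.68 = 125.936 sabins.
Volume V = 14.8 × 6.4 × 3.8 = 359.936 m³.
RT60 = 0.161 · V / A = 0.161 × 359.936 / 125.936 = 0.46 s.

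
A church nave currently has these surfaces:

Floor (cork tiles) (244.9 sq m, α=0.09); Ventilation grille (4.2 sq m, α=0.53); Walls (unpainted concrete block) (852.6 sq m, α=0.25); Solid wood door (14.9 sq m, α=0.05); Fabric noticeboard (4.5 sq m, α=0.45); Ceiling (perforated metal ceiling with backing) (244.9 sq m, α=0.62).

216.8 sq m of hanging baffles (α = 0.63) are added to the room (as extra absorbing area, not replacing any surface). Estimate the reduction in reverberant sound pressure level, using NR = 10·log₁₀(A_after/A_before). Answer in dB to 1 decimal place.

Summing Sᵢαᵢ: 22.041 + 2.226 + 213.150 + 0.745 + 2.025 + 151.838 → A_before = 392.025 sabins.
Treatment contributes 216.8·0.63 = 136.584 sabins.
A_after = 392.025 + 136.584 = 528.609 sabins.
Reduction = 10 log₁₀(A_after/A_before) = 10 log₁₀(1.3484) = 1.3 dB.

1.3 dB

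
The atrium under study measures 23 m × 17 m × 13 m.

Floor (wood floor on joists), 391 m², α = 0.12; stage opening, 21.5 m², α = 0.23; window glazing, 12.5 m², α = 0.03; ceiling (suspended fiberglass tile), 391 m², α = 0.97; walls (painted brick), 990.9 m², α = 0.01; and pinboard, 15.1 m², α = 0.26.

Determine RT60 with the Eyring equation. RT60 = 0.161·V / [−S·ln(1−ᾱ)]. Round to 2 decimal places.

1.60 sec

Total surface area S = 391 + 21.5 + 12.5 + 391 + 990.9 + 15.1 = 1822.0 m².
Absorption A = 391·0.12 + 21.5·0.23 + 12.5·0.03 + 391·0.97 + 990.9·0.01 + 15.1·0.26 = 445.345 sabins.
Mean coefficient ᾱ = A/S = 0.2444.
Eyring denominator: −S ln(1−ᾱ) = 510.603.
V = 23 × 17 × 13 = 5083 m³.
RT60 = 0.161 × 5083 / 510.603 = 1.60 s.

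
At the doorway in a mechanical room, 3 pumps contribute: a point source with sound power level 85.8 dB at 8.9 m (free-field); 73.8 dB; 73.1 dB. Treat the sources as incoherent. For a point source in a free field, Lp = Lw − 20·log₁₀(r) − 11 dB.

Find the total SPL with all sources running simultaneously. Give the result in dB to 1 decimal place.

76.5 dB

Source at 8.9 m: Lp = 85.8 − 20·log₁₀(8.9) − 11 = 55.8 dB.
Converting to relative power and adding: 10^(55.8/10) + 10^(73.8/10) + 10^(73.1/10) = 4.479e+07.
Combined level = 10 log₁₀(4.479e+07) = 76.5 dB.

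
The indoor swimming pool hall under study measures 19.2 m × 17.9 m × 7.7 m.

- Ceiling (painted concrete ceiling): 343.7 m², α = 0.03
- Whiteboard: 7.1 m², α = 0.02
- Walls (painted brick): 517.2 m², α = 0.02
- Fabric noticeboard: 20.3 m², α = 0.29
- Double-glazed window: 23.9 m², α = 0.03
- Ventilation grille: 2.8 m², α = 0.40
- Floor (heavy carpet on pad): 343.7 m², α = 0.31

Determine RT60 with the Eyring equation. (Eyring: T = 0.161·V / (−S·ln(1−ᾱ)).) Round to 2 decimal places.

2.98 s

S = Σ Sᵢ = 1258.7 m².
Σ(Sᵢαᵢ) = 343.7×0.03 + 7.1×0.02 + 517.2×0.02 + 20.3×0.29 + 23.9×0.03 + 2.8×0.40 + 343.7×0.31 = 135.068.
Mean coefficient ᾱ = A/S = 0.1073.
−S·ln(1−ᾱ) = −1258.7 × ln(1 − 0.1073) = 142.868.
V = 19.2 × 17.9 × 7.7 = 2646.336 m³.
T = 0.161·V/[−S·ln(1−ᾱ)] = 0.161·2646.336/142.868 = 2.98 s.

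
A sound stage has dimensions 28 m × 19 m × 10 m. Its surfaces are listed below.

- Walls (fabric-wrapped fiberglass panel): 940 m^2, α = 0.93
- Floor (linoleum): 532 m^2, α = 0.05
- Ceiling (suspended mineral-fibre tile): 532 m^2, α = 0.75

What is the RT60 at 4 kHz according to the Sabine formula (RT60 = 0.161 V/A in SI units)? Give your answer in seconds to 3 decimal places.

Total absorption A = 940·0.93 + 532·0.05 + 532·0.75
  = 874.200 + 26.600 + 399.000 = 1299.800 m^2 sabins.
V = 28·19·10 = 5320 m³.
T = 0.161 V/A = 0.161·5320/1299.800 = 0.659 s.

0.659 s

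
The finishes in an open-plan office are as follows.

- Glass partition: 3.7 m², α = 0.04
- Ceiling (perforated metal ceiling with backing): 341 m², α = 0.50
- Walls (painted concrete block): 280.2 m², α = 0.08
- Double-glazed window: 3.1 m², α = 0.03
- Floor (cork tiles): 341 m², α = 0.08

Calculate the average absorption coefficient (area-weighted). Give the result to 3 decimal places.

0.227

Total surface area S = 969.0 m².
Σ(Sᵢαᵢ) = 3.7·0.04 + 341·0.50 + 280.2·0.08 + 3.1·0.03 + 341·0.08 = 220.437.
ᾱ = A/S = 0.227.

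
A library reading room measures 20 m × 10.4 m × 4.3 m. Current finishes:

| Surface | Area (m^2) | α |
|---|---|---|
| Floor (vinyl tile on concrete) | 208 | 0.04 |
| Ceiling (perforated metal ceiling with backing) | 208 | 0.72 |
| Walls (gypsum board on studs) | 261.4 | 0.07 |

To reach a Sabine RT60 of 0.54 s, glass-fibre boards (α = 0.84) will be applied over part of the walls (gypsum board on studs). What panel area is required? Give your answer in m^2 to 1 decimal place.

117.3

A₁ = Σ Sᵢαᵢ = 208×0.04 + 208×0.72 + 261.4×0.07 = 176.378 sabins.
V = 894.4 m³. Target absorption A₂ = 0.161 × 894.4 / 0.54 = 266.664 sabins.
Absorption to add: 266.664 − 176.378 = 90.286 sabins.
Net gain per m^2: Δα = 0.84 − 0.07 = 0.77.
Panel area = 90.286 / 0.77 = 117.3 m^2.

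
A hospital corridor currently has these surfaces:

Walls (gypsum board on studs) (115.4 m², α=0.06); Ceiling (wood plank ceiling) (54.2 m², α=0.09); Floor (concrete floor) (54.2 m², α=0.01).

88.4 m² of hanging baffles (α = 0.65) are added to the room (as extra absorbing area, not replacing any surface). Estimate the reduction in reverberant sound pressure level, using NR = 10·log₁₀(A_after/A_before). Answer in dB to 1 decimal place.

A_before = Σ Sᵢαᵢ = 115.4×0.06 + 54.2×0.09 + 54.2×0.01 = 12.344 sabins.
Treatment contributes 88.4·0.65 = 57.460 sabins.
A_after = 12.344 + 57.460 = 69.804 sabins.
NR = 10·log₁₀(69.804/12.344) = 7.5 dB.

7.5 dB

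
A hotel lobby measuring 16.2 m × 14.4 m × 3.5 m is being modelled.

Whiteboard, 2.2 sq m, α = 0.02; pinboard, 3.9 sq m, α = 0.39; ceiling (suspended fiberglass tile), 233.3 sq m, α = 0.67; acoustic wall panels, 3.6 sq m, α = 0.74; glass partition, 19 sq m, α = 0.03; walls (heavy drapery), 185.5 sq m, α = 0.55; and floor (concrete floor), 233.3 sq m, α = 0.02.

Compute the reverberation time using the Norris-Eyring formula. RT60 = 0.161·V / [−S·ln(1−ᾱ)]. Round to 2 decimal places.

Total surface area S = 2.2 + 3.9 + 233.3 + 3.6 + 19 + 185.5 + 233.3 = 680.8 sq m.
Σ(Sᵢαᵢ) = 2.2·0.02 + 3.9·0.39 + 233.3·0.67 + 3.6·0.74 + 19·0.03 + 185.5·0.55 + 233.3·0.02 = 267.801.
ᾱ = 267.801 / 680.8 = 0.3934.
Eyring denominator: −S ln(1−ᾱ) = 340.322.
V = 16.2 × 14.4 × 3.5 = 816.48 m³.
RT60 = 0.161 × 816.48 / 340.322 = 0.39 s.

0.39 seconds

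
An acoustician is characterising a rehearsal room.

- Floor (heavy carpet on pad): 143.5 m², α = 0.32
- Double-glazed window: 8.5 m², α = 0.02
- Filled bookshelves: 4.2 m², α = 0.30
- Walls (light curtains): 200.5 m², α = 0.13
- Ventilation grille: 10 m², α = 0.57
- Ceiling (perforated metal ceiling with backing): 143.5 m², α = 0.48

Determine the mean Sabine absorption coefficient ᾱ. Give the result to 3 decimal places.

0.290

S = Σ Sᵢ = 143.5 + 8.5 + 4.2 + 200.5 + 10 + 143.5 = 510.2 m².
A = 143.5·0.32 + 8.5·0.02 + 4.2·0.30 + 200.5·0.13 + 10·0.57 + 143.5·0.48 = 147.995 sabins.
ᾱ = A/S = 0.290.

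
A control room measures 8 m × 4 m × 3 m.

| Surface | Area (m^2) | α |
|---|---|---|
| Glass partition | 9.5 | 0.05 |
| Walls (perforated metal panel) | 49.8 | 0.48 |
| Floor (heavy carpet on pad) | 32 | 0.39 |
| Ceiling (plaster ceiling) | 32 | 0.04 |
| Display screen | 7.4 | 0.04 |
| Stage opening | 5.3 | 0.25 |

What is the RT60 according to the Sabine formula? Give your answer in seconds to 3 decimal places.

A = Σ Sᵢαᵢ = 9.5*0.05 + 49.8*0.48 + 32*0.39 + 32*0.04 + 7.4*0.04 + 5.3*0.25 = 39.760 sabins.
V = 8·4·3 = 96 m³.
RT60 = 0.161 · V / A = 0.161 × 96 / 39.760 = 0.389 s.

0.389 seconds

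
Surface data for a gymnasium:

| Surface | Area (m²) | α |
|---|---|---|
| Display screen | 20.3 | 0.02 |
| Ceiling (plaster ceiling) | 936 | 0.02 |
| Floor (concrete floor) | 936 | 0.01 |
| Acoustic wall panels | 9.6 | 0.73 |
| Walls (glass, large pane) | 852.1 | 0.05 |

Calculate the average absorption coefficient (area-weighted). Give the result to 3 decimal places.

S = Σ Sᵢ = 20.3 + 936 + 936 + 9.6 + 852.1 = 2754.0 m².
Weighted sum Σ Sα = 78.099.
ᾱ = A/S = 0.028.

0.028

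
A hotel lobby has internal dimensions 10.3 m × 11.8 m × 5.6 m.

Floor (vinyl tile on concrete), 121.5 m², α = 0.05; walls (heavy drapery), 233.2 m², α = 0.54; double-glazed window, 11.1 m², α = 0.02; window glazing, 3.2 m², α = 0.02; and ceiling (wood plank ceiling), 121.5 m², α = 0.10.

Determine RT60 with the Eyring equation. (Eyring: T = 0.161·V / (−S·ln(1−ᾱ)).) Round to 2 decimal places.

Total surface area S = 121.5 + 233.2 + 11.1 + 3.2 + 121.5 = 490.5 m².
Σ(Sᵢαᵢ) = 121.5·0.05 + 233.2·0.54 + 11.1·0.02 + 3.2·0.02 + 121.5·0.10 = 144.439.
Mean coefficient ᾱ = A/S = 0.2945.
Eyring denominator: −S ln(1−ᾱ) = 171.110.
V = 10.3 × 11.8 × 5.6 = 680.624 m³.
T = 0.161·V/[−S·ln(1−ᾱ)] = 0.161·680.624/171.110 = 0.64 s.

0.64 seconds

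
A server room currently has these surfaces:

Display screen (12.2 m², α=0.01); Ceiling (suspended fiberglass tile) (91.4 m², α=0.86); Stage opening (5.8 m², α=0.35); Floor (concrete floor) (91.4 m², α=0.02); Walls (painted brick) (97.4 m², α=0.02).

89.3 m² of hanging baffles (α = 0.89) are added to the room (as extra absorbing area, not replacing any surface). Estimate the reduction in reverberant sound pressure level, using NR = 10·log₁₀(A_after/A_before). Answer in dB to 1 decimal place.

Total absorption A_before = 12.2×0.01 + 91.4×0.86 + 5.8×0.35 + 91.4×0.02 + 97.4×0.02
  = 0.122 + 78.604 + 2.030 + 1.828 + 1.948 = 84.532 m² sabins.
Treatment contributes 89.3·0.89 = 79.477 sabins.
A_after = 84.532 + 79.477 = 164.009 sabins.
Reduction = 10 log₁₀(A_after/A_before) = 10 log₁₀(1.9402) = 2.9 dB.

2.9 dB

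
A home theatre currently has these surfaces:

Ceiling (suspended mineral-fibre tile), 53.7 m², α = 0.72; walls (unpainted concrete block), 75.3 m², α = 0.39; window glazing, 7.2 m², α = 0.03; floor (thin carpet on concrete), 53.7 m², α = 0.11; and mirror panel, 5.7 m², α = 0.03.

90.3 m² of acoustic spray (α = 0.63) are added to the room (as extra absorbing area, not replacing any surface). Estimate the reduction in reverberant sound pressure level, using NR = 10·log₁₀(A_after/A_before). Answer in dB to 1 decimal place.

2.5 dB

Total absorption A_before = 53.7·0.72 + 75.3·0.39 + 7.2·0.03 + 53.7·0.11 + 5.7·0.03
  = 38.664 + 29.367 + 0.216 + 5.907 + 0.171 = 74.325 m² sabins.
Added absorption = 90.3 × 0.63 = 56.889 sabins.
New total A_after = 131.214 sabins.
NR = 10·log₁₀(131.214/74.325) = 2.5 dB.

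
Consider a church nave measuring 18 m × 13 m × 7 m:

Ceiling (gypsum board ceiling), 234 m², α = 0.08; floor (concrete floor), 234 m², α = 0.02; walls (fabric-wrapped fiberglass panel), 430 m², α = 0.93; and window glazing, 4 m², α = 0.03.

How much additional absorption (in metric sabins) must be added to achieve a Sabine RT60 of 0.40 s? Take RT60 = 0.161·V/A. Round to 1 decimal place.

Summing Sᵢαᵢ: 18.720 + 4.680 + 399.900 + 0.120 → A₁ = 423.420 sabins.
For T = 0.40 s, need A₂ = 0.161·V/T = 0.161·1638/0.40 = 659.295 sabins.
Shortfall: 659.295 − 423.420 = 235.9 sabins.

235.9 sabins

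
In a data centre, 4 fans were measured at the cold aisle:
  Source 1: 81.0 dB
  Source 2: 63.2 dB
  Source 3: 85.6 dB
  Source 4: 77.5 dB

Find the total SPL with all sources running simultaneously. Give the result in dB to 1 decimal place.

Converting to relative power and adding: 10^(81.0/10) + 10^(63.2/10) + 10^(85.6/10) + 10^(77.5/10) = 5.473e+08.
Back to dB: 10·log₁₀ Σ = 87.4 dB.

87.4 dB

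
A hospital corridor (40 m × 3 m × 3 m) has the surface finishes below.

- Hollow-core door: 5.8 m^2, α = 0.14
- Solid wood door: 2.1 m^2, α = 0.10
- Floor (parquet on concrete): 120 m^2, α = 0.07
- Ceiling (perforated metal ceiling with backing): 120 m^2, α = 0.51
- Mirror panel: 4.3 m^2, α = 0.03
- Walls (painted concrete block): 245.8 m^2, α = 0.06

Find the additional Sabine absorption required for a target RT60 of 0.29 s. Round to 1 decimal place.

Summing Sᵢαᵢ: 0.812 + 0.210 + 8.400 + 61.200 + 0.129 + 14.748 → A₁ = 85.499 sabins.
For T = 0.29 s, need A₂ = 0.161·V/T = 0.161·360/0.29 = 199.862 sabins.
ΔA = A₂ − A₁ = 199.862 − 85.499 = 114.4 sabins.

114.4 sabins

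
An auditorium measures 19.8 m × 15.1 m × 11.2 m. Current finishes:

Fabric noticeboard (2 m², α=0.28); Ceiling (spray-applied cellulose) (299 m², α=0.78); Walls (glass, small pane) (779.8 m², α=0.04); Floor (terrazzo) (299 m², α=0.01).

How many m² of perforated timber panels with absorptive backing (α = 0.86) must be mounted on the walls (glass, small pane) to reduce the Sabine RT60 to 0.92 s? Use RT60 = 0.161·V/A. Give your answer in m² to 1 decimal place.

387.9

Summing Sᵢαᵢ: 0.560 + 233.220 + 31.192 + 2.990 → A₁ = 267.962 sabins.
V = 3348.576 m³. Target absorption A₂ = 0.161 × 3348.576 / 0.92 = 586.001 sabins.
ΔA needed = 586.001 − 267.962 = 318.039 sabins.
Net gain per m²: Δα = 0.86 − 0.04 = 0.82.
Area = ΔA/Δα = 318.039/0.82 = 387.9 m².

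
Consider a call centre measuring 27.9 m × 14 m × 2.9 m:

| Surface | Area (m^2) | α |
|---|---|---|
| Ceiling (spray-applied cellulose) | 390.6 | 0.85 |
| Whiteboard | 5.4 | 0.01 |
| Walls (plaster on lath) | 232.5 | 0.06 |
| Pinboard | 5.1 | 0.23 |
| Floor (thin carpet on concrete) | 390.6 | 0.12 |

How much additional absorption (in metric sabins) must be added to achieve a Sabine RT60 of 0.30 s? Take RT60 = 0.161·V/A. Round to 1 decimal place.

Total absorption A₁ = 390.6*0.85 + 5.4*0.01 + 232.5*0.06 + 5.1*0.23 + 390.6*0.12
  = 332.010 + 0.054 + 13.950 + 1.173 + 46.872 = 394.059 m^2 sabins.
For T = 0.30 s, need A₂ = 0.161·V/T = 0.161·1132.74/0.30 = 607.904 sabins.
Additional absorption ΔA = 607.904 − 394.059 = 213.8 sabins.

213.8 sabins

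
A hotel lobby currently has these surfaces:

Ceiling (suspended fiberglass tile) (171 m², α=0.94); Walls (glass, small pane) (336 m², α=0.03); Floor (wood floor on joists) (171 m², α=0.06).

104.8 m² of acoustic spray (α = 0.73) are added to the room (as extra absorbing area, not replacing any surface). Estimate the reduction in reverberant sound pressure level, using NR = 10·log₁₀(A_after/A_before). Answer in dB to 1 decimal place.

1.5 dB

A_before = Σ Sᵢαᵢ = 171×0.94 + 336×0.03 + 171×0.06 = 181.080 sabins.
Treatment contributes 104.8·0.73 = 76.504 sabins.
New total A_after = 257.584 sabins.
NR = 10·log₁₀(257.584/181.080) = 1.5 dB.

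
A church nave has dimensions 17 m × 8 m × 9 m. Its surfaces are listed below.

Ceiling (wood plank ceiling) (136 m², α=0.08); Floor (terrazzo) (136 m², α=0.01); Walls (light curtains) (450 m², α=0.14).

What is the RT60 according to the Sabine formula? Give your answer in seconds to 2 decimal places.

2.62 sec

A = Σ Sᵢαᵢ = 136*0.08 + 136*0.01 + 450*0.14 = 75.240 sabins.
V = 17·8·9 = 1224 m³.
T = 0.161 V/A = 0.161·1224/75.240 = 2.62 s.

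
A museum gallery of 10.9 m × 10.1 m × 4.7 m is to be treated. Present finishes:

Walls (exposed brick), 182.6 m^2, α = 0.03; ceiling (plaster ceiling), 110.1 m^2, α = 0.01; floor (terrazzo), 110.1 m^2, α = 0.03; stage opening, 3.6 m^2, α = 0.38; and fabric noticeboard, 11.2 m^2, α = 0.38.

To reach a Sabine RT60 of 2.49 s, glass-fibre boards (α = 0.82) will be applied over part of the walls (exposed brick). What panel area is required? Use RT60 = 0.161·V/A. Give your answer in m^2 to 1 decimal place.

22.7

A₁ = Σ Sᵢαᵢ = 182.6×0.03 + 110.1×0.01 + 110.1×0.03 + 3.6×0.38 + 11.2×0.38 = 15.506 sabins.
Required A₂ = 0.161·517.423/2.49 = 33.456 sabins.
ΔA needed = 33.456 − 15.506 = 17.950 sabins.
Each m^2 of panel replacing the walls (exposed brick) adds (0.82 − 0.03) = 0.79 sabins.
Area = ΔA/Δα = 17.950/0.79 = 22.7 m^2.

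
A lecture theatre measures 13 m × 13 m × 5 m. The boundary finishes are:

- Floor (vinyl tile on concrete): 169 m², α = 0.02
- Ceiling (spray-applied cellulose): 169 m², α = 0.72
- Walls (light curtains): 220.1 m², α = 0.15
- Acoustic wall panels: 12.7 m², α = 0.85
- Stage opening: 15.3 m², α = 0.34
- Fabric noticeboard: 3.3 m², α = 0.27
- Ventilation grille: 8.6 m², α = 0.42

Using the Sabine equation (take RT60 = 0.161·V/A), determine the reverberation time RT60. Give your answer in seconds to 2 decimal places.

0.76 s

Total absorption A = 169*0.02 + 169*0.72 + 220.1*0.15 + 12.7*0.85 + 15.3*0.34 + 3.3*0.27 + 8.6*0.42
  = 3.380 + 121.680 + 33.015 + 10.795 + 5.202 + 0.891 + 3.612 = 178.575 m² sabins.
Room volume: 845 m³.
T = 0.161 V/A = 0.161·845/178.575 = 0.76 s.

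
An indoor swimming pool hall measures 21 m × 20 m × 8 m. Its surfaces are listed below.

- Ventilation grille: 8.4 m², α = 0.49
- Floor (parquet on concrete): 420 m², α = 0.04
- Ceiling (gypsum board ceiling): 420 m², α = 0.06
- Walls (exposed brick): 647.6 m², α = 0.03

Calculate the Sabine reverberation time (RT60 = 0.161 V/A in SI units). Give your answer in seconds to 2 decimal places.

8.25 s

Total absorption A = 8.4·0.49 + 420·0.04 + 420·0.06 + 647.6·0.03
  = 4.116 + 16.800 + 25.200 + 19.428 = 65.544 m² sabins.
Volume V = 21 × 20 × 8 = 3360 m³.
Sabine: RT60 = 0.161 × 3360 / 65.544 = 8.25 s.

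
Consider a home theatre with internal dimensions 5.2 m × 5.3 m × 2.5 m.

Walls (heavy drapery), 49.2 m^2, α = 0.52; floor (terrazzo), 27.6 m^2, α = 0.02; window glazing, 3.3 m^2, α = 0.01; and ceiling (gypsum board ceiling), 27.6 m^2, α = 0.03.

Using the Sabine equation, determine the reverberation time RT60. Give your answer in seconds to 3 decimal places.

0.411 s

Equivalent absorption area: A = 49.2×0.52 + 27.6×0.02 + 3.3×0.01 + 27.6×0.03 = 26.997 m^2.
V = 5.2·5.3·2.5 = 68.9 m³.
T = 0.161 V/A = 0.161·68.9/26.997 = 0.411 s.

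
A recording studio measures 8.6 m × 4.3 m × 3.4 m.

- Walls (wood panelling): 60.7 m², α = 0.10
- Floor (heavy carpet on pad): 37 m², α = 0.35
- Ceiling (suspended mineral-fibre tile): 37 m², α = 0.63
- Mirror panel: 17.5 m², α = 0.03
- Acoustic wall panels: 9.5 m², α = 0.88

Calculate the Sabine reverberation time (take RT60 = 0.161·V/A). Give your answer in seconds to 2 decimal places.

0.40 seconds

A = Σ Sᵢαᵢ = 60.7*0.10 + 37*0.35 + 37*0.63 + 17.5*0.03 + 9.5*0.88 = 51.215 sabins.
Volume V = 8.6 × 4.3 × 3.4 = 125.732 m³.
T = 0.161 V/A = 0.161·125.732/51.215 = 0.40 s.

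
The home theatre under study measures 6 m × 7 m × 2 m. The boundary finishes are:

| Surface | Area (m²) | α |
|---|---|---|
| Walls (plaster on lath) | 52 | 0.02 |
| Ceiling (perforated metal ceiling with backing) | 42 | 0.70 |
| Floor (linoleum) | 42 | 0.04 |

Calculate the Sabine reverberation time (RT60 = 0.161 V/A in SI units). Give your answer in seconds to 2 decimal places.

A = Σ Sᵢαᵢ = 52*0.02 + 42*0.70 + 42*0.04 = 32.120 sabins.
Volume V = 6 × 7 × 2 = 84 m³.
T = 0.161 V/A = 0.161·84/32.120 = 0.42 s.

0.42 seconds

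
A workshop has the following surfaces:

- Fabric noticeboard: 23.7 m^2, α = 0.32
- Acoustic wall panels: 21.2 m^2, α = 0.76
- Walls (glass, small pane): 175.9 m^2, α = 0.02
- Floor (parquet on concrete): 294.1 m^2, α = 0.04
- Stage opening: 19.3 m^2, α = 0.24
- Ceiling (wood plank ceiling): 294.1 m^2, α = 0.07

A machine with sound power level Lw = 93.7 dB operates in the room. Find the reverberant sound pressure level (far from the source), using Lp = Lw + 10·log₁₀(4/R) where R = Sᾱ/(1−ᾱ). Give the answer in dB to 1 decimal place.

A = 64.197 sabins; S = 828.3 m^2.
ᾱ = 64.197/828.3 = 0.0775; R = Sᾱ/(1−ᾱ) = 64.197/(1−0.0775) = 69.590 m^2.
Lp = Lw + 10 log₁₀(4/R) = 93.7 -12.40 = 81.3 dB.

81.3 dB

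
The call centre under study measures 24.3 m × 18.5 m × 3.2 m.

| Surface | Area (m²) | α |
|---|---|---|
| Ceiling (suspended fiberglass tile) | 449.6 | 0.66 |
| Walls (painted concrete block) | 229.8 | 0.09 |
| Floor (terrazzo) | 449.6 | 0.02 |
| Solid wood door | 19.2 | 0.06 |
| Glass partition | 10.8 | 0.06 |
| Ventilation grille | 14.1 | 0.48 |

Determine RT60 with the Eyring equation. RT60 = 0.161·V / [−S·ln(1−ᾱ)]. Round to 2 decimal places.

0.59 s

S = Σ Sᵢ = 1173.1 m².
Σ(Sᵢαᵢ) = 449.6·0.66 + 229.8·0.09 + 449.6·0.02 + 19.2·0.06 + 10.8·0.06 + 14.1·0.48 = 334.978.
ᾱ = 334.978 / 1173.1 = 0.2855.
−S·ln(1−ᾱ) = −1173.1 × ln(1 − 0.2855) = 394.364.
V = 24.3 × 18.5 × 3.2 = 1438.56 m³.
RT60 = 0.161 × 1438.56 / 394.364 = 0.59 s.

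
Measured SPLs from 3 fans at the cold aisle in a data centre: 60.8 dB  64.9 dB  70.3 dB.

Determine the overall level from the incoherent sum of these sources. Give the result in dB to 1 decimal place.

71.8 dB

Sum in the linear (power) domain: Σ 10^(Lᵢ/10) = 10^(60.8/10) + 10^(64.9/10) + 10^(70.3/10) = 1.501e+07.
Back to dB: 10·log₁₀ Σ = 71.8 dB.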